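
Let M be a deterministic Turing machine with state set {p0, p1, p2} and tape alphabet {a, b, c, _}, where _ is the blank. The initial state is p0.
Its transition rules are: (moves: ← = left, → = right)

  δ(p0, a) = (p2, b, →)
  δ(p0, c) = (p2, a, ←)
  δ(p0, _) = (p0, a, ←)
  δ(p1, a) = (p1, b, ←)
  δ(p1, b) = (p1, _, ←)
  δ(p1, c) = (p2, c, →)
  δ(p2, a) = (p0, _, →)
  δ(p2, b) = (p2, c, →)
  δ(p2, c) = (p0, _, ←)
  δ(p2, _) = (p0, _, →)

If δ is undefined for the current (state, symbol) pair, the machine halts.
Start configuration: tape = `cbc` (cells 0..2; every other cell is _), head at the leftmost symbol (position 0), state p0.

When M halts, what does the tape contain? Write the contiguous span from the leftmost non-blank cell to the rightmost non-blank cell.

p0 | _[c]bc__   read c → write a, move ←, go to p2
p2 | [_]abc__   read _ → write _, move →, go to p0
p0 | _[a]bc__   read a → write b, move →, go to p2
p2 | _b[b]c__   read b → write c, move →, go to p2
p2 | _bc[c]__   read c → write _, move ←, go to p0
p0 | _b[c]___   read c → write a, move ←, go to p2
p2 | _[b]a___   read b → write c, move →, go to p2
p2 | _c[a]___   read a → write _, move →, go to p0
p0 | _c_[_]__   read _ → write a, move ←, go to p0
p0 | _c[_]a__   read _ → write a, move ←, go to p0
p0 | _[c]aa__   read c → write a, move ←, go to p2
p2 | [_]aaa__   read _ → write _, move →, go to p0
p0 | _[a]aa__   read a → write b, move →, go to p2
p2 | _b[a]a__   read a → write _, move →, go to p0
p0 | _b_[a]__   read a → write b, move →, go to p2
p2 | _b_b[_]_   read _ → write _, move →, go to p0
p0 | _b_b_[_]   read _ → write a, move ←, go to p0
p0 | _b_b[_]a   read _ → write a, move ←, go to p0
p0 | _b_[b]aa
The non-blank tape span at halt is b_baa.

b_baa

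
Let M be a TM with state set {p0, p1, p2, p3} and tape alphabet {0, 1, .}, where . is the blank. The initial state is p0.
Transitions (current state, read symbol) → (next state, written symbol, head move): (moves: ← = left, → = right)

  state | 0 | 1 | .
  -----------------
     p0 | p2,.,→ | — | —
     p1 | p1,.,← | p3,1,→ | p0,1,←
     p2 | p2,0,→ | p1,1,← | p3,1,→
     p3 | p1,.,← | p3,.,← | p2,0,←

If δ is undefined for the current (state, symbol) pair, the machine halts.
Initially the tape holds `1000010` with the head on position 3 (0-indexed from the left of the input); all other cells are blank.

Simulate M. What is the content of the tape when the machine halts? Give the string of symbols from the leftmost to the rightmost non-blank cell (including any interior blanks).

p0 | 100[0]010   read 0 → write ., move →, go to p2
p2 | 100.[0]10   read 0 → write 0, move →, go to p2
p2 | 100.0[1]0   read 1 → write 1, move ←, go to p1
p1 | 100.[0]10   read 0 → write ., move ←, go to p1
p1 | 100[.].10   read . → write 1, move ←, go to p0
p0 | 10[0]1.10   read 0 → write ., move →, go to p2
p2 | 10.[1].10   read 1 → write 1, move ←, go to p1
p1 | 10[.]1.10   read . → write 1, move ←, go to p0
p0 | 1[0]11.10   read 0 → write ., move →, go to p2
p2 | 1.[1]1.10   read 1 → write 1, move ←, go to p1
p1 | 1[.]11.10   read . → write 1, move ←, go to p0
p0 | [1]111.10
The non-blank tape span at halt is 1111.10.

1111.10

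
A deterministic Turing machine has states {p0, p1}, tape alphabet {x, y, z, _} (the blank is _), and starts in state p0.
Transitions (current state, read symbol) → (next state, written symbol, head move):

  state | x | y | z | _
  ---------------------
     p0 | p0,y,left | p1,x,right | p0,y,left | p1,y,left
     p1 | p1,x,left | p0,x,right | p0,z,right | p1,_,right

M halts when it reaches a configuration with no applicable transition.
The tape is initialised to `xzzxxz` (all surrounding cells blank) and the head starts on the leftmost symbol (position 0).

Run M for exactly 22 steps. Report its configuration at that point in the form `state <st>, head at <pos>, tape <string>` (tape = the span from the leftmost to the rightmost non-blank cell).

state p0, head at -2, tape xyyyyyxz

state=p0 head=0 tape=___[x]zzxxz   (p0,x)→(p0,y,left)
state=p0 head=-1 tape=__[_]yzzxxz   (p0,_)→(p1,y,left)
state=p1 head=-2 tape=_[_]yyzzxxz   (p1,_)→(p1,_,right)
state=p1 head=-1 tape=__[y]yzzxxz   (p1,y)→(p0,x,right)
state=p0 head=0 tape=__x[y]zzxxz   (p0,y)→(p1,x,right)
state=p1 head=1 tape=__xx[z]zxxz   (p1,z)→(p0,z,right)
state=p0 head=2 tape=__xxz[z]xxz   (p0,z)→(p0,y,left)
state=p0 head=1 tape=__xx[z]yxxz   (p0,z)→(p0,y,left)
state=p0 head=0 tape=__x[x]yyxxz   (p0,x)→(p0,y,left)
state=p0 head=-1 tape=__[x]yyyxxz   (p0,x)→(p0,y,left)
state=p0 head=-2 tape=_[_]yyyyxxz   (p0,_)→(p1,y,left)
state=p1 head=-3 tape=[_]yyyyyxxz   (p1,_)→(p1,_,right)
state=p1 head=-2 tape=_[y]yyyyxxz   (p1,y)→(p0,x,right)
state=p0 head=-1 tape=_x[y]yyyxxz   (p0,y)→(p1,x,right)
state=p1 head=0 tape=_xx[y]yyxxz   (p1,y)→(p0,x,right)
state=p0 head=1 tape=_xxx[y]yxxz   (p0,y)→(p1,x,right)
state=p1 head=2 tape=_xxxx[y]xxz   (p1,y)→(p0,x,right)
state=p0 head=3 tape=_xxxxx[x]xz   (p0,x)→(p0,y,left)
state=p0 head=2 tape=_xxxx[x]yxz   (p0,x)→(p0,y,left)
state=p0 head=1 tape=_xxx[x]yyxz   (p0,x)→(p0,y,left)
state=p0 head=0 tape=_xx[x]yyyxz   (p0,x)→(p0,y,left)
state=p0 head=-1 tape=_x[x]yyyyxz   (p0,x)→(p0,y,left)
state=p0 head=-2 tape=_[x]yyyyyxz
After 22 steps: state p0, head at -2, tape xyyyyyxz.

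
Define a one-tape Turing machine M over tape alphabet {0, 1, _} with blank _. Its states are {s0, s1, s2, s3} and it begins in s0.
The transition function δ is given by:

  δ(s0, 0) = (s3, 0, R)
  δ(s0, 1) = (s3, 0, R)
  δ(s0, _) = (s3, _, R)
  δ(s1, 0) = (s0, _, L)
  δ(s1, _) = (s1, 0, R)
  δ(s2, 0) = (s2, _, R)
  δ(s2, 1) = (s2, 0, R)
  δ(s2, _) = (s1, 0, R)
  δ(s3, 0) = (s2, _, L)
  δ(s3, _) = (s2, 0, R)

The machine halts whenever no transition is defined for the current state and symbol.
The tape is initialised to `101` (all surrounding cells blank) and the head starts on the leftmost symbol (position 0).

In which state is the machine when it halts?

s0 | [1]01   read 1 → write 0, move R, go to s3
s3 | 0[0]1   read 0 → write _, move L, go to s2
s2 | [0]_1   read 0 → write _, move R, go to s2
s2 | _[_]1   read _ → write 0, move R, go to s1
s1 | _0[1]
No transition is defined for (s1, 1); M halts in state s1.

s1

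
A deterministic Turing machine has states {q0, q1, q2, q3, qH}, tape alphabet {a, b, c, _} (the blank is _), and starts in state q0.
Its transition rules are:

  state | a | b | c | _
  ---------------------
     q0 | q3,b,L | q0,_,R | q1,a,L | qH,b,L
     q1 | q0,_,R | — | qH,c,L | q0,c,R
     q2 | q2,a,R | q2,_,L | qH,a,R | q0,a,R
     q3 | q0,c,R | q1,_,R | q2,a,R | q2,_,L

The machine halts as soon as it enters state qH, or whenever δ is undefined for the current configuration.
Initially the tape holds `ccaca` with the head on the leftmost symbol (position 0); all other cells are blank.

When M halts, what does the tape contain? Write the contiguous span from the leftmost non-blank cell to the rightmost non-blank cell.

q0 | _[c]caca_   read c → write a, move L, go to q1
q1 | [_]acaca_   read _ → write c, move R, go to q0
q0 | c[a]caca_   read a → write b, move L, go to q3
q3 | [c]bcaca_   read c → write a, move R, go to q2
q2 | a[b]caca_   read b → write _, move L, go to q2
q2 | [a]_caca_   read a → write a, move R, go to q2
q2 | a[_]caca_   read _ → write a, move R, go to q0
q0 | aa[c]aca_   read c → write a, move L, go to q1
q1 | a[a]aaca_   read a → write _, move R, go to q0
q0 | a_[a]aca_   read a → write b, move L, go to q3
q3 | a[_]baca_   read _ → write _, move L, go to q2
q2 | [a]_baca_   read a → write a, move R, go to q2
q2 | a[_]baca_   read _ → write a, move R, go to q0
q0 | aa[b]aca_   read b → write _, move R, go to q0
q0 | aa_[a]ca_   read a → write b, move L, go to q3
q3 | aa[_]bca_   read _ → write _, move L, go to q2
q2 | a[a]_bca_   read a → write a, move R, go to q2
q2 | aa[_]bca_   read _ → write a, move R, go to q0
q0 | aaa[b]ca_   read b → write _, move R, go to q0
q0 | aaa_[c]a_   read c → write a, move L, go to q1
q1 | aaa[_]aa_   read _ → write c, move R, go to q0
q0 | aaac[a]a_   read a → write b, move L, go to q3
q3 | aaa[c]ba_   read c → write a, move R, go to q2
q2 | aaaa[b]a_   read b → write _, move L, go to q2
q2 | aaa[a]_a_   read a → write a, move R, go to q2
q2 | aaaa[_]a_   read _ → write a, move R, go to q0
q0 | aaaaa[a]_   read a → write b, move L, go to q3
q3 | aaaa[a]b_   read a → write c, move R, go to q0
q0 | aaaac[b]_   read b → write _, move R, go to q0
q0 | aaaac_[_]   read _ → write b, move L, go to qH
qH | aaaac[_]b
The non-blank tape span at halt is aaaac_b.

aaaac_b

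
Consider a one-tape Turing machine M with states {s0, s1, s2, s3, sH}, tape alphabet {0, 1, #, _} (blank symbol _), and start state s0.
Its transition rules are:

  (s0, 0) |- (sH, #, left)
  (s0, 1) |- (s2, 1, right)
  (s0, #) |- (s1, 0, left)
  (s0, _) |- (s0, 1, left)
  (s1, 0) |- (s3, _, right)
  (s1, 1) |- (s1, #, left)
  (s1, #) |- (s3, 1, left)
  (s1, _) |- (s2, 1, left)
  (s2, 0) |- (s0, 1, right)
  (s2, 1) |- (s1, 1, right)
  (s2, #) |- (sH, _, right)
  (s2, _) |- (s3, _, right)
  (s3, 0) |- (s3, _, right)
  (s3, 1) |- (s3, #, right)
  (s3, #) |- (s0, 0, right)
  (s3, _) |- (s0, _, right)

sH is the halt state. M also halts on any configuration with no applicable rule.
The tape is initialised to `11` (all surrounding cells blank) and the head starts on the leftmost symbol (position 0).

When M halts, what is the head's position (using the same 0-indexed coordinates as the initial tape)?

s0 | __[1]1__   read 1 → write 1, move right, go to s2
s2 | __1[1]__   read 1 → write 1, move right, go to s1
s1 | __11[_]_   read _ → write 1, move left, go to s2
s2 | __1[1]1_   read 1 → write 1, move right, go to s1
s1 | __11[1]_   read 1 → write #, move left, go to s1
s1 | __1[1]#_   read 1 → write #, move left, go to s1
s1 | __[1]##_   read 1 → write #, move left, go to s1
s1 | _[_]###_   read _ → write 1, move left, go to s2
s2 | [_]1###_   read _ → write _, move right, go to s3
s3 | _[1]###_   read 1 → write #, move right, go to s3
s3 | _#[#]##_   read # → write 0, move right, go to s0
s0 | _#0[#]#_   read # → write 0, move left, go to s1
s1 | _#[0]0#_   read 0 → write _, move right, go to s3
s3 | _#_[0]#_   read 0 → write _, move right, go to s3
s3 | _#__[#]_   read # → write 0, move right, go to s0
s0 | _#__0[_]   read _ → write 1, move left, go to s0
s0 | _#__[0]1   read 0 → write #, move left, go to sH
sH | _#_[_]#1
At halt the head is at cell 1.

1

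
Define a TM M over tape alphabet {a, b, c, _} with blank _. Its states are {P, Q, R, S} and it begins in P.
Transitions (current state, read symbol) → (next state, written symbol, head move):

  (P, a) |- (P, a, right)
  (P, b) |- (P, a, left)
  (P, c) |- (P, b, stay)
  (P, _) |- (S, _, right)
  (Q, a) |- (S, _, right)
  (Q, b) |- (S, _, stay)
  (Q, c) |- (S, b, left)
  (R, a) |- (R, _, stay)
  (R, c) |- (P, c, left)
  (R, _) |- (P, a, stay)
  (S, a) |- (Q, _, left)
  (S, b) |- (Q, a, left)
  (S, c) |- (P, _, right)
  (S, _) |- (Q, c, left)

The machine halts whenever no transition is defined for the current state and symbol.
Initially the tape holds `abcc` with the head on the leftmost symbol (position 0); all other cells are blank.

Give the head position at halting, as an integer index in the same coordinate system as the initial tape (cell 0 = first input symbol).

state=P head=0 tape=[a]bcc__   (P,a)→(P,a,right)
state=P head=1 tape=a[b]cc__   (P,b)→(P,a,left)
state=P head=0 tape=[a]acc__   (P,a)→(P,a,right)
state=P head=1 tape=a[a]cc__   (P,a)→(P,a,right)
state=P head=2 tape=aa[c]c__   (P,c)→(P,b,stay)
state=P head=2 tape=aa[b]c__   (P,b)→(P,a,left)
state=P head=1 tape=a[a]ac__   (P,a)→(P,a,right)
state=P head=2 tape=aa[a]c__   (P,a)→(P,a,right)
state=P head=3 tape=aaa[c]__   (P,c)→(P,b,stay)
state=P head=3 tape=aaa[b]__   (P,b)→(P,a,left)
state=P head=2 tape=aa[a]a__   (P,a)→(P,a,right)
state=P head=3 tape=aaa[a]__   (P,a)→(P,a,right)
state=P head=4 tape=aaaa[_]_   (P,_)→(S,_,right)
state=S head=5 tape=aaaa_[_]   (S,_)→(Q,c,left)
state=Q head=4 tape=aaaa[_]c
At halt the head is at cell 4.

4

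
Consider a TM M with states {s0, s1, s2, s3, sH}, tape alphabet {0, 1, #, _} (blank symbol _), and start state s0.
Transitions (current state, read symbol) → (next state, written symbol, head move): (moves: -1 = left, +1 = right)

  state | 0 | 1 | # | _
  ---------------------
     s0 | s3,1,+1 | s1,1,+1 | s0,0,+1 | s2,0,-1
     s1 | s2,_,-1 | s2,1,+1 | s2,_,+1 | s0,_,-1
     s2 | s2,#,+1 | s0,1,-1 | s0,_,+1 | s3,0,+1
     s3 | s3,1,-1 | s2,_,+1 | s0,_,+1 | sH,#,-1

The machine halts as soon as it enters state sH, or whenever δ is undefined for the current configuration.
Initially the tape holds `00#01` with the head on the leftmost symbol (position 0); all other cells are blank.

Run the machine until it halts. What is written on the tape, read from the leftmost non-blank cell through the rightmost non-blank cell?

s0 | ___[0]0#01   read 0 → write 1, move +1, go to s3
s3 | ___1[0]#01   read 0 → write 1, move -1, go to s3
s3 | ___[1]1#01   read 1 → write _, move +1, go to s2
s2 | ____[1]#01   read 1 → write 1, move -1, go to s0
s0 | ___[_]1#01   read _ → write 0, move -1, go to s2
s2 | __[_]01#01   read _ → write 0, move +1, go to s3
s3 | __0[0]1#01   read 0 → write 1, move -1, go to s3
s3 | __[0]11#01   read 0 → write 1, move -1, go to s3
s3 | _[_]111#01   read _ → write #, move -1, go to sH
sH | [_]#111#01
The non-blank tape span at halt is #111#01.

#111#01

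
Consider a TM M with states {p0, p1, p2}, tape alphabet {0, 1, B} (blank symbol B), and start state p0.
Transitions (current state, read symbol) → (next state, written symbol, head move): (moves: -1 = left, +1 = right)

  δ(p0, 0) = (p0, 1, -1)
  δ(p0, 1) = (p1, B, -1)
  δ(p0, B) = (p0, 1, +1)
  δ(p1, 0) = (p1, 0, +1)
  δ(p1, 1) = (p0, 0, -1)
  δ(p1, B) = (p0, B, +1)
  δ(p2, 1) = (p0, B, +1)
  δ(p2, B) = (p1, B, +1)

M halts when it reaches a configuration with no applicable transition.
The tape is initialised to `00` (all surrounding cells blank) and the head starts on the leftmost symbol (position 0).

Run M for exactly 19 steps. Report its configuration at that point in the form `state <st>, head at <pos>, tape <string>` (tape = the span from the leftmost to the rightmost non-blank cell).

state p0, head at -3, tape 10BBB0

p0 | BBBB[0]0   read 0 → write 1, move -1, go to p0
p0 | BBB[B]10   read B → write 1, move +1, go to p0
p0 | BBB1[1]0   read 1 → write B, move -1, go to p1
p1 | BBB[1]B0   read 1 → write 0, move -1, go to p0
p0 | BB[B]0B0   read B → write 1, move +1, go to p0
p0 | BB1[0]B0   read 0 → write 1, move -1, go to p0
p0 | BB[1]1B0   read 1 → write B, move -1, go to p1
p1 | B[B]B1B0   read B → write B, move +1, go to p0
p0 | BB[B]1B0   read B → write 1, move +1, go to p0
p0 | BB1[1]B0   read 1 → write B, move -1, go to p1
p1 | BB[1]BB0   read 1 → write 0, move -1, go to p0
p0 | B[B]0BB0   read B → write 1, move +1, go to p0
p0 | B1[0]BB0   read 0 → write 1, move -1, go to p0
p0 | B[1]1BB0   read 1 → write B, move -1, go to p1
p1 | [B]B1BB0   read B → write B, move +1, go to p0
p0 | B[B]1BB0   read B → write 1, move +1, go to p0
p0 | B1[1]BB0   read 1 → write B, move -1, go to p1
p1 | B[1]BBB0   read 1 → write 0, move -1, go to p0
p0 | [B]0BBB0   read B → write 1, move +1, go to p0
p0 | 1[0]BBB0
After 19 steps: state p0, head at -3, tape 10BBB0.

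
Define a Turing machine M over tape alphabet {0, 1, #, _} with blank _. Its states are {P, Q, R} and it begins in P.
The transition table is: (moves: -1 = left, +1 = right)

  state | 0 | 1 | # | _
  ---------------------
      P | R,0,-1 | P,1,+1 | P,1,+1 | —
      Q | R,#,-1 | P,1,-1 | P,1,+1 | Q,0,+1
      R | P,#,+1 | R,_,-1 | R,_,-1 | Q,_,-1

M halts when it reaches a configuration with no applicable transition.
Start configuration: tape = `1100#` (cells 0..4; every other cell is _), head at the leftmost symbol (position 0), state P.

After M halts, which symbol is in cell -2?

state=P head=0 tape=__[1]100#   (P,1)→(P,1,+1)
state=P head=1 tape=__1[1]00#   (P,1)→(P,1,+1)
state=P head=2 tape=__11[0]0#   (P,0)→(R,0,-1)
state=R head=1 tape=__1[1]00#   (R,1)→(R,_,-1)
state=R head=0 tape=__[1]_00#   (R,1)→(R,_,-1)
state=R head=-1 tape=_[_]__00#   (R,_)→(Q,_,-1)
state=Q head=-2 tape=[_]___00#   (Q,_)→(Q,0,+1)
state=Q head=-1 tape=0[_]__00#   (Q,_)→(Q,0,+1)
state=Q head=0 tape=00[_]_00#   (Q,_)→(Q,0,+1)
state=Q head=1 tape=000[_]00#   (Q,_)→(Q,0,+1)
state=Q head=2 tape=0000[0]0#   (Q,0)→(R,#,-1)
state=R head=1 tape=000[0]#0#   (R,0)→(P,#,+1)
state=P head=2 tape=000#[#]0#   (P,#)→(P,1,+1)
state=P head=3 tape=000#1[0]#   (P,0)→(R,0,-1)
state=R head=2 tape=000#[1]0#   (R,1)→(R,_,-1)
state=R head=1 tape=000[#]_0#   (R,#)→(R,_,-1)
state=R head=0 tape=00[0]__0#   (R,0)→(P,#,+1)
state=P head=1 tape=00#[_]_0#
Cell -2 holds 0 when M halts.

0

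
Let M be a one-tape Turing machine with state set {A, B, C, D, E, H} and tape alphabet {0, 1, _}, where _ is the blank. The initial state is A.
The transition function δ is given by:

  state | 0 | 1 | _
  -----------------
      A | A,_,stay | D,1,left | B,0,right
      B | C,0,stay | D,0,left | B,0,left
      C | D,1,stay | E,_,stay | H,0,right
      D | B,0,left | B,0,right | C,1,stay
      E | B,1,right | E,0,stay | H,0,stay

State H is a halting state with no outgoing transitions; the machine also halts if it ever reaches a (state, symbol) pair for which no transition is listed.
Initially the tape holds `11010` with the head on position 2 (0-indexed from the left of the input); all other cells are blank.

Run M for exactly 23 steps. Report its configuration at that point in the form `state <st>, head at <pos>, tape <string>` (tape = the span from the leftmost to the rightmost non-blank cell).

A | 11[0]10_   read 0 → write _, move stay, go to A
A | 11[_]10_   read _ → write 0, move right, go to B
B | 110[1]0_   read 1 → write 0, move left, go to D
D | 11[0]00_   read 0 → write 0, move left, go to B
B | 1[1]000_   read 1 → write 0, move left, go to D
D | [1]0000_   read 1 → write 0, move right, go to B
B | 0[0]000_   read 0 → write 0, move stay, go to C
C | 0[0]000_   read 0 → write 1, move stay, go to D
D | 0[1]000_   read 1 → write 0, move right, go to B
B | 00[0]00_   read 0 → write 0, move stay, go to C
C | 00[0]00_   read 0 → write 1, move stay, go to D
D | 00[1]00_   read 1 → write 0, move right, go to B
B | 000[0]0_   read 0 → write 0, move stay, go to C
C | 000[0]0_   read 0 → write 1, move stay, go to D
D | 000[1]0_   read 1 → write 0, move right, go to B
B | 0000[0]_   read 0 → write 0, move stay, go to C
C | 0000[0]_   read 0 → write 1, move stay, go to D
D | 0000[1]_   read 1 → write 0, move right, go to B
B | 00000[_]   read _ → write 0, move left, go to B
B | 0000[0]0   read 0 → write 0, move stay, go to C
C | 0000[0]0   read 0 → write 1, move stay, go to D
D | 0000[1]0   read 1 → write 0, move right, go to B
B | 00000[0]   read 0 → write 0, move stay, go to C
C | 00000[0]
After 23 steps: state C, head at 5, tape 000000.

state C, head at 5, tape 000000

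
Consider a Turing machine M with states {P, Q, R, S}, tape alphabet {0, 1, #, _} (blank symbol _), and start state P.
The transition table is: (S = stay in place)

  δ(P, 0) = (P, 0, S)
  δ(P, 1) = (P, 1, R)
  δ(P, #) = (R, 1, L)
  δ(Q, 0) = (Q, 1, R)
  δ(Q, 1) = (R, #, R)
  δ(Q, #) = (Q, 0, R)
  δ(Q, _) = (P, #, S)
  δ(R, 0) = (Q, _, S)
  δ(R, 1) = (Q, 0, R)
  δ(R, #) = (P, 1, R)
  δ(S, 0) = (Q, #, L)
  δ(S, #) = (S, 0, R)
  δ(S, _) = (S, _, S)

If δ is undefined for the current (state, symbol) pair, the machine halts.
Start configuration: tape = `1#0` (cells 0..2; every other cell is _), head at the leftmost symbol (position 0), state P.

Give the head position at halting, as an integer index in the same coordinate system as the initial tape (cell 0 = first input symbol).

3

P | [1]#0_   read 1 → write 1, move R, go to P
P | 1[#]0_   read # → write 1, move L, go to R
R | [1]10_   read 1 → write 0, move R, go to Q
Q | 0[1]0_   read 1 → write #, move R, go to R
R | 0#[0]_   read 0 → write _, move S, go to Q
Q | 0#[_]_   read _ → write #, move S, go to P
P | 0#[#]_   read # → write 1, move L, go to R
R | 0[#]1_   read # → write 1, move R, go to P
P | 01[1]_   read 1 → write 1, move R, go to P
P | 011[_]
At halt the head is at cell 3.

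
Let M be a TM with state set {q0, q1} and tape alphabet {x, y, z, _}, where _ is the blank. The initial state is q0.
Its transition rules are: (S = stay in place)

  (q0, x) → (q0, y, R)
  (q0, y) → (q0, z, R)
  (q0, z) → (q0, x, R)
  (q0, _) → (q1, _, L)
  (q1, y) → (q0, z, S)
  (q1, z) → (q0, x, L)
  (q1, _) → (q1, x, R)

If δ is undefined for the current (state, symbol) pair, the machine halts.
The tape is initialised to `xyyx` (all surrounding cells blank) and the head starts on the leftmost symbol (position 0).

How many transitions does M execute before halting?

q0 | [x]yyx_   read x → write y, move R, go to q0
q0 | y[y]yx_   read y → write z, move R, go to q0
q0 | yz[y]x_   read y → write z, move R, go to q0
q0 | yzz[x]_   read x → write y, move R, go to q0
q0 | yzzy[_]   read _ → write _, move L, go to q1
q1 | yzz[y]_   read y → write z, move S, go to q0
q0 | yzz[z]_   read z → write x, move R, go to q0
q0 | yzzx[_]   read _ → write _, move L, go to q1
q1 | yzz[x]_
M halts after 8 transitions.

8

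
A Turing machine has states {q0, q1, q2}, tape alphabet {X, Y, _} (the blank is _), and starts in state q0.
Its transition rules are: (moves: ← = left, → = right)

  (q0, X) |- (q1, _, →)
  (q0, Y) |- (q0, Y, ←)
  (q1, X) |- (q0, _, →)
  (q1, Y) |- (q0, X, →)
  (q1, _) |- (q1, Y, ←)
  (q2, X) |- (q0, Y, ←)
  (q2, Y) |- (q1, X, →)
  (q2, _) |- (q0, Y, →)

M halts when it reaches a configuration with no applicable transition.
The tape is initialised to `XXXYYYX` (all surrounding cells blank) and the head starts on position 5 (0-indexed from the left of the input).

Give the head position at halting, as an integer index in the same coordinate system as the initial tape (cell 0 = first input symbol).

state=q0 head=5 tape=XXXYY[Y]X_   (q0,Y)→(q0,Y,←)
state=q0 head=4 tape=XXXY[Y]YX_   (q0,Y)→(q0,Y,←)
state=q0 head=3 tape=XXX[Y]YYX_   (q0,Y)→(q0,Y,←)
state=q0 head=2 tape=XX[X]YYYX_   (q0,X)→(q1,_,→)
state=q1 head=3 tape=XX_[Y]YYX_   (q1,Y)→(q0,X,→)
state=q0 head=4 tape=XX_X[Y]YX_   (q0,Y)→(q0,Y,←)
state=q0 head=3 tape=XX_[X]YYX_   (q0,X)→(q1,_,→)
state=q1 head=4 tape=XX__[Y]YX_   (q1,Y)→(q0,X,→)
state=q0 head=5 tape=XX__X[Y]X_   (q0,Y)→(q0,Y,←)
state=q0 head=4 tape=XX__[X]YX_   (q0,X)→(q1,_,→)
state=q1 head=5 tape=XX___[Y]X_   (q1,Y)→(q0,X,→)
state=q0 head=6 tape=XX___X[X]_   (q0,X)→(q1,_,→)
state=q1 head=7 tape=XX___X_[_]   (q1,_)→(q1,Y,←)
state=q1 head=6 tape=XX___X[_]Y   (q1,_)→(q1,Y,←)
state=q1 head=5 tape=XX___[X]YY   (q1,X)→(q0,_,→)
state=q0 head=6 tape=XX____[Y]Y   (q0,Y)→(q0,Y,←)
state=q0 head=5 tape=XX___[_]YY
At halt the head is at cell 5.

5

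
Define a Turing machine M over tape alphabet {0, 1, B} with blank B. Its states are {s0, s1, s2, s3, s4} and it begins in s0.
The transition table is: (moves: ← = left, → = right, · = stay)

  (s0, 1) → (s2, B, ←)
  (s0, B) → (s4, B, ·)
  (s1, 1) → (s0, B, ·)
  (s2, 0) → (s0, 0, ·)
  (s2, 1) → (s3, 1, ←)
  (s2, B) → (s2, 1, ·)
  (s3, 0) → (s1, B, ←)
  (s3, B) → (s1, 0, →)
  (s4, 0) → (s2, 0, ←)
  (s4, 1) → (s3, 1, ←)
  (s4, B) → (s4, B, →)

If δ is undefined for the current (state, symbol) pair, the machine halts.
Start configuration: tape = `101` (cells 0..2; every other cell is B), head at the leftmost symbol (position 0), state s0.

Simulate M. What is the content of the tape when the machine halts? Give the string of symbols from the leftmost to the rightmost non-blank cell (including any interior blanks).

state=s0 head=0 tape=BB[1]01   (s0,1)→(s2,B,←)
state=s2 head=-1 tape=B[B]B01   (s2,B)→(s2,1,·)
state=s2 head=-1 tape=B[1]B01   (s2,1)→(s3,1,←)
state=s3 head=-2 tape=[B]1B01   (s3,B)→(s1,0,→)
state=s1 head=-1 tape=0[1]B01   (s1,1)→(s0,B,·)
state=s0 head=-1 tape=0[B]B01   (s0,B)→(s4,B,·)
state=s4 head=-1 tape=0[B]B01   (s4,B)→(s4,B,→)
state=s4 head=0 tape=0B[B]01   (s4,B)→(s4,B,→)
state=s4 head=1 tape=0BB[0]1   (s4,0)→(s2,0,←)
state=s2 head=0 tape=0B[B]01   (s2,B)→(s2,1,·)
state=s2 head=0 tape=0B[1]01   (s2,1)→(s3,1,←)
state=s3 head=-1 tape=0[B]101   (s3,B)→(s1,0,→)
state=s1 head=0 tape=00[1]01   (s1,1)→(s0,B,·)
state=s0 head=0 tape=00[B]01   (s0,B)→(s4,B,·)
state=s4 head=0 tape=00[B]01   (s4,B)→(s4,B,→)
state=s4 head=1 tape=00B[0]1   (s4,0)→(s2,0,←)
state=s2 head=0 tape=00[B]01   (s2,B)→(s2,1,·)
state=s2 head=0 tape=00[1]01   (s2,1)→(s3,1,←)
state=s3 head=-1 tape=0[0]101   (s3,0)→(s1,B,←)
state=s1 head=-2 tape=[0]B101
The non-blank tape span at halt is 0B101.

0B101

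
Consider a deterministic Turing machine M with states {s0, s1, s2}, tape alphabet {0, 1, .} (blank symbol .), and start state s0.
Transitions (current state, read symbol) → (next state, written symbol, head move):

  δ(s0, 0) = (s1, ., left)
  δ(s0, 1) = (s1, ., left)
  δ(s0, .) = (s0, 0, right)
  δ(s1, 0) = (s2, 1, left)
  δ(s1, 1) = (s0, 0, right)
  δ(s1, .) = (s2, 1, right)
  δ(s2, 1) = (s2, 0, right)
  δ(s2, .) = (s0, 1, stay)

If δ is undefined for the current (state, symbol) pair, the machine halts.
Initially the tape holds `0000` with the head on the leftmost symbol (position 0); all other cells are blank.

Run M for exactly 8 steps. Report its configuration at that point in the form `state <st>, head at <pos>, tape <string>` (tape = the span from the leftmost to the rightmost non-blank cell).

state s2, head at -1, tape 01.00

state=s0 head=0 tape=.[0]000   (s0,0)→(s1,.,left)
state=s1 head=-1 tape=[.].000   (s1,.)→(s2,1,right)
state=s2 head=0 tape=1[.]000   (s2,.)→(s0,1,stay)
state=s0 head=0 tape=1[1]000   (s0,1)→(s1,.,left)
state=s1 head=-1 tape=[1].000   (s1,1)→(s0,0,right)
state=s0 head=0 tape=0[.]000   (s0,.)→(s0,0,right)
state=s0 head=1 tape=00[0]00   (s0,0)→(s1,.,left)
state=s1 head=0 tape=0[0].00   (s1,0)→(s2,1,left)
state=s2 head=-1 tape=[0]1.00
After 8 steps: state s2, head at -1, tape 01.00.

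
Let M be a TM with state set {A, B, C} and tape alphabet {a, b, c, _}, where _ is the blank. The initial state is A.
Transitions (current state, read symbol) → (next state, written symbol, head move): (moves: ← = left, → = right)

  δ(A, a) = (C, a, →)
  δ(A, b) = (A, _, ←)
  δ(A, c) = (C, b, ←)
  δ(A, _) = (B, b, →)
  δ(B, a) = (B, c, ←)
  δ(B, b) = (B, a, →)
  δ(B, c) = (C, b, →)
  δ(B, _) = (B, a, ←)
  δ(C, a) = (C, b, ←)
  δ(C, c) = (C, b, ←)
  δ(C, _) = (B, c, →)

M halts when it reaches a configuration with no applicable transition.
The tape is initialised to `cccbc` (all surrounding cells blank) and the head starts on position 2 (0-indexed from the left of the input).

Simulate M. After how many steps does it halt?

A | _cc[c]bc__   read c → write b, move ←, go to C
C | _c[c]bbc__   read c → write b, move ←, go to C
C | _[c]bbbc__   read c → write b, move ←, go to C
C | [_]bbbbc__   read _ → write c, move →, go to B
B | c[b]bbbc__   read b → write a, move →, go to B
B | ca[b]bbc__   read b → write a, move →, go to B
B | caa[b]bc__   read b → write a, move →, go to B
B | caaa[b]c__   read b → write a, move →, go to B
B | caaaa[c]__   read c → write b, move →, go to C
C | caaaab[_]_   read _ → write c, move →, go to B
B | caaaabc[_]   read _ → write a, move ←, go to B
B | caaaab[c]a   read c → write b, move →, go to C
C | caaaabb[a]   read a → write b, move ←, go to C
C | caaaab[b]b
M halts after 13 transitions.

13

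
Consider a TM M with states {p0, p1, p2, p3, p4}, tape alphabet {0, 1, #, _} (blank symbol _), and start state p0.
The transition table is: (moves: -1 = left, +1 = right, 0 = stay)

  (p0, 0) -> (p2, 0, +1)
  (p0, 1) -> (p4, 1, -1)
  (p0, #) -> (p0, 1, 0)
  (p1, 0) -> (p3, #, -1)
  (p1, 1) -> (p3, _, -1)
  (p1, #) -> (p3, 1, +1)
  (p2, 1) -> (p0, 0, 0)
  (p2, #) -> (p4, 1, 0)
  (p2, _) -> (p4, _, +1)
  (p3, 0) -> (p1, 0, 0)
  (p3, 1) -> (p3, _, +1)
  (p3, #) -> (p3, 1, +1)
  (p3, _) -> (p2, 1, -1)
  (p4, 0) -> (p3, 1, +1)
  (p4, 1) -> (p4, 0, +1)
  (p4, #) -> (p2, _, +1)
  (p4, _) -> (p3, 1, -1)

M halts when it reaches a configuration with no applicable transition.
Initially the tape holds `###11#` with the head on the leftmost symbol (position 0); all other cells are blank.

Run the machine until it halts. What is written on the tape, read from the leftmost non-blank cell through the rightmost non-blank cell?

p0 | ___[#]##11#___   read # → write 1, move 0, go to p0
p0 | ___[1]##11#___   read 1 → write 1, move -1, go to p4
p4 | __[_]1##11#___   read _ → write 1, move -1, go to p3
p3 | _[_]11##11#___   read _ → write 1, move -1, go to p2
p2 | [_]111##11#___   read _ → write _, move +1, go to p4
p4 | _[1]11##11#___   read 1 → write 0, move +1, go to p4
p4 | _0[1]1##11#___   read 1 → write 0, move +1, go to p4
p4 | _00[1]##11#___   read 1 → write 0, move +1, go to p4
p4 | _000[#]#11#___   read # → write _, move +1, go to p2
p2 | _000_[#]11#___   read # → write 1, move 0, go to p4
p4 | _000_[1]11#___   read 1 → write 0, move +1, go to p4
p4 | _000_0[1]1#___   read 1 → write 0, move +1, go to p4
p4 | _000_00[1]#___   read 1 → write 0, move +1, go to p4
p4 | _000_000[#]___   read # → write _, move +1, go to p2
p2 | _000_000_[_]__   read _ → write _, move +1, go to p4
p4 | _000_000__[_]_   read _ → write 1, move -1, go to p3
p3 | _000_000_[_]1_   read _ → write 1, move -1, go to p2
p2 | _000_000[_]11_   read _ → write _, move +1, go to p4
p4 | _000_000_[1]1_   read 1 → write 0, move +1, go to p4
p4 | _000_000_0[1]_   read 1 → write 0, move +1, go to p4
p4 | _000_000_00[_]   read _ → write 1, move -1, go to p3
p3 | _000_000_0[0]1   read 0 → write 0, move 0, go to p1
p1 | _000_000_0[0]1   read 0 → write #, move -1, go to p3
p3 | _000_000_[0]#1   read 0 → write 0, move 0, go to p1
p1 | _000_000_[0]#1   read 0 → write #, move -1, go to p3
p3 | _000_000[_]##1   read _ → write 1, move -1, go to p2
p2 | _000_00[0]1##1
The non-blank tape span at halt is 000_0001##1.

000_0001##1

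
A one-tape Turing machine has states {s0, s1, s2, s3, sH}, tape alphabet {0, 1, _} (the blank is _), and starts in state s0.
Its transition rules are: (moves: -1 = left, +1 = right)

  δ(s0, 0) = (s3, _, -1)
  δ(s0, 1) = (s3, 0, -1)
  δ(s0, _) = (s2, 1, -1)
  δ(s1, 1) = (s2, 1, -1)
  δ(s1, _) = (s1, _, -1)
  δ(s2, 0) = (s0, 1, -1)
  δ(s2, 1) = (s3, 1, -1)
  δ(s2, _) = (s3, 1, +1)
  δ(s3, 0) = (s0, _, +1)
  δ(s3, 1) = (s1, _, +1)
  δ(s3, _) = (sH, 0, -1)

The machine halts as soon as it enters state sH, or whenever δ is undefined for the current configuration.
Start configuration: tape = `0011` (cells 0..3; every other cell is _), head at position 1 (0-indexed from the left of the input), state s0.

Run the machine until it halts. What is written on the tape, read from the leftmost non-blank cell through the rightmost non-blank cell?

state=s0 head=1 tape=__0[0]11_   (s0,0)→(s3,_,-1)
state=s3 head=0 tape=__[0]_11_   (s3,0)→(s0,_,+1)
state=s0 head=1 tape=___[_]11_   (s0,_)→(s2,1,-1)
state=s2 head=0 tape=__[_]111_   (s2,_)→(s3,1,+1)
state=s3 head=1 tape=__1[1]11_   (s3,1)→(s1,_,+1)
state=s1 head=2 tape=__1_[1]1_   (s1,1)→(s2,1,-1)
state=s2 head=1 tape=__1[_]11_   (s2,_)→(s3,1,+1)
state=s3 head=2 tape=__11[1]1_   (s3,1)→(s1,_,+1)
state=s1 head=3 tape=__11_[1]_   (s1,1)→(s2,1,-1)
state=s2 head=2 tape=__11[_]1_   (s2,_)→(s3,1,+1)
state=s3 head=3 tape=__111[1]_   (s3,1)→(s1,_,+1)
state=s1 head=4 tape=__111_[_]   (s1,_)→(s1,_,-1)
state=s1 head=3 tape=__111[_]_   (s1,_)→(s1,_,-1)
state=s1 head=2 tape=__11[1]__   (s1,1)→(s2,1,-1)
state=s2 head=1 tape=__1[1]1__   (s2,1)→(s3,1,-1)
state=s3 head=0 tape=__[1]11__   (s3,1)→(s1,_,+1)
state=s1 head=1 tape=___[1]1__   (s1,1)→(s2,1,-1)
state=s2 head=0 tape=__[_]11__   (s2,_)→(s3,1,+1)
state=s3 head=1 tape=__1[1]1__   (s3,1)→(s1,_,+1)
state=s1 head=2 tape=__1_[1]__   (s1,1)→(s2,1,-1)
state=s2 head=1 tape=__1[_]1__   (s2,_)→(s3,1,+1)
state=s3 head=2 tape=__11[1]__   (s3,1)→(s1,_,+1)
state=s1 head=3 tape=__11_[_]_   (s1,_)→(s1,_,-1)
state=s1 head=2 tape=__11[_]__   (s1,_)→(s1,_,-1)
state=s1 head=1 tape=__1[1]___   (s1,1)→(s2,1,-1)
state=s2 head=0 tape=__[1]1___   (s2,1)→(s3,1,-1)
state=s3 head=-1 tape=_[_]11___   (s3,_)→(sH,0,-1)
state=sH head=-2 tape=[_]011___
The non-blank tape span at halt is 011.

011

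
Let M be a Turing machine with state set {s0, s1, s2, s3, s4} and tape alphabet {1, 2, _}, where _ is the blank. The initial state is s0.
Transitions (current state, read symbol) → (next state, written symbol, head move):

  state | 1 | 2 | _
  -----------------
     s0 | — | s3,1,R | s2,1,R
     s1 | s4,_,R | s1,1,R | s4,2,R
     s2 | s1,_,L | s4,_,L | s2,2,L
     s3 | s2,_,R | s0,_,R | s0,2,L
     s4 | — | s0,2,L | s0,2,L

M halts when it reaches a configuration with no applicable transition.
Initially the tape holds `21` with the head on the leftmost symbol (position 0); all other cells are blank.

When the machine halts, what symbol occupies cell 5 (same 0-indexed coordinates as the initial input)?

state=s0 head=0 tape=_[2]1____   (s0,2)→(s3,1,R)
state=s3 head=1 tape=_1[1]____   (s3,1)→(s2,_,R)
state=s2 head=2 tape=_1_[_]___   (s2,_)→(s2,2,L)
state=s2 head=1 tape=_1[_]2___   (s2,_)→(s2,2,L)
state=s2 head=0 tape=_[1]22___   (s2,1)→(s1,_,L)
state=s1 head=-1 tape=[_]_22___   (s1,_)→(s4,2,R)
state=s4 head=0 tape=2[_]22___   (s4,_)→(s0,2,L)
state=s0 head=-1 tape=[2]222___   (s0,2)→(s3,1,R)
state=s3 head=0 tape=1[2]22___   (s3,2)→(s0,_,R)
state=s0 head=1 tape=1_[2]2___   (s0,2)→(s3,1,R)
state=s3 head=2 tape=1_1[2]___   (s3,2)→(s0,_,R)
state=s0 head=3 tape=1_1_[_]__   (s0,_)→(s2,1,R)
state=s2 head=4 tape=1_1_1[_]_   (s2,_)→(s2,2,L)
state=s2 head=3 tape=1_1_[1]2_   (s2,1)→(s1,_,L)
state=s1 head=2 tape=1_1[_]_2_   (s1,_)→(s4,2,R)
state=s4 head=3 tape=1_12[_]2_   (s4,_)→(s0,2,L)
state=s0 head=2 tape=1_1[2]22_   (s0,2)→(s3,1,R)
state=s3 head=3 tape=1_11[2]2_   (s3,2)→(s0,_,R)
state=s0 head=4 tape=1_11_[2]_   (s0,2)→(s3,1,R)
state=s3 head=5 tape=1_11_1[_]   (s3,_)→(s0,2,L)
state=s0 head=4 tape=1_11_[1]2
Cell 5 holds 2 when M halts.

2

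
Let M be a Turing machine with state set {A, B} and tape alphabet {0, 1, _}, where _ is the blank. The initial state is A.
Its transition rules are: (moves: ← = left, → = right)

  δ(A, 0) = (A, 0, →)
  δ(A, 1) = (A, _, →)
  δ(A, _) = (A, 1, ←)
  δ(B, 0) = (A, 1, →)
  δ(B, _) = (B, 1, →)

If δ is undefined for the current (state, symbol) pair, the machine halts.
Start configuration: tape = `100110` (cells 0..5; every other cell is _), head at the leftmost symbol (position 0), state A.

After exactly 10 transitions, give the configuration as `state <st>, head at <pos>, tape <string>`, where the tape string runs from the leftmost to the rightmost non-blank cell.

state=A head=0 tape=[1]00110__   (A,1)→(A,_,→)
state=A head=1 tape=_[0]0110__   (A,0)→(A,0,→)
state=A head=2 tape=_0[0]110__   (A,0)→(A,0,→)
state=A head=3 tape=_00[1]10__   (A,1)→(A,_,→)
state=A head=4 tape=_00_[1]0__   (A,1)→(A,_,→)
state=A head=5 tape=_00__[0]__   (A,0)→(A,0,→)
state=A head=6 tape=_00__0[_]_   (A,_)→(A,1,←)
state=A head=5 tape=_00__[0]1_   (A,0)→(A,0,→)
state=A head=6 tape=_00__0[1]_   (A,1)→(A,_,→)
state=A head=7 tape=_00__0_[_]   (A,_)→(A,1,←)
state=A head=6 tape=_00__0[_]1
After 10 steps: state A, head at 6, tape 00__0_1.

state A, head at 6, tape 00__0_1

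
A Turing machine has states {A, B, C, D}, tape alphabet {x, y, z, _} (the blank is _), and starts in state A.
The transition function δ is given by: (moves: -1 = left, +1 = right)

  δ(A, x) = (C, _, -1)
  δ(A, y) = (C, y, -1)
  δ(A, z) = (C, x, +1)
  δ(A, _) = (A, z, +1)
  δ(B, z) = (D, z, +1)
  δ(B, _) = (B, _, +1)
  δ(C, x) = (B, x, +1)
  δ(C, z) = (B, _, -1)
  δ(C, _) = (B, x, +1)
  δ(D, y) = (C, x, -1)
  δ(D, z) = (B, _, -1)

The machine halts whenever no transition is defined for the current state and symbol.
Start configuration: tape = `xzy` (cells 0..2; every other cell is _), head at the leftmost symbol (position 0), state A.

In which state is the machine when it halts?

B

state=A head=0 tape=_[x]zy   (A,x)→(C,_,-1)
state=C head=-1 tape=[_]_zy   (C,_)→(B,x,+1)
state=B head=0 tape=x[_]zy   (B,_)→(B,_,+1)
state=B head=1 tape=x_[z]y   (B,z)→(D,z,+1)
state=D head=2 tape=x_z[y]   (D,y)→(C,x,-1)
state=C head=1 tape=x_[z]x   (C,z)→(B,_,-1)
state=B head=0 tape=x[_]_x   (B,_)→(B,_,+1)
state=B head=1 tape=x_[_]x   (B,_)→(B,_,+1)
state=B head=2 tape=x__[x]
No transition is defined for (B, x); M halts in state B.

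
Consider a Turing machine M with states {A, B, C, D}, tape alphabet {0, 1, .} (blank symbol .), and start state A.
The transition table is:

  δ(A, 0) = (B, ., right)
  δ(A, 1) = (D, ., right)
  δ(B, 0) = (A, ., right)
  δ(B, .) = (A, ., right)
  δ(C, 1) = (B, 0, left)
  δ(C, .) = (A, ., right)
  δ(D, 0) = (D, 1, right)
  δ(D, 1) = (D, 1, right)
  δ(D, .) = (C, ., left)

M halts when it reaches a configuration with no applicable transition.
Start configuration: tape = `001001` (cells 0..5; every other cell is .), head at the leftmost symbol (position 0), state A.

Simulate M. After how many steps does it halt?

state=A head=0 tape=[0]01001.   (A,0)→(B,.,right)
state=B head=1 tape=.[0]1001.   (B,0)→(A,.,right)
state=A head=2 tape=..[1]001.   (A,1)→(D,.,right)
state=D head=3 tape=...[0]01.   (D,0)→(D,1,right)
state=D head=4 tape=...1[0]1.   (D,0)→(D,1,right)
state=D head=5 tape=...11[1].   (D,1)→(D,1,right)
state=D head=6 tape=...111[.]   (D,.)→(C,.,left)
state=C head=5 tape=...11[1].   (C,1)→(B,0,left)
state=B head=4 tape=...1[1]0.
M halts after 8 transitions.

8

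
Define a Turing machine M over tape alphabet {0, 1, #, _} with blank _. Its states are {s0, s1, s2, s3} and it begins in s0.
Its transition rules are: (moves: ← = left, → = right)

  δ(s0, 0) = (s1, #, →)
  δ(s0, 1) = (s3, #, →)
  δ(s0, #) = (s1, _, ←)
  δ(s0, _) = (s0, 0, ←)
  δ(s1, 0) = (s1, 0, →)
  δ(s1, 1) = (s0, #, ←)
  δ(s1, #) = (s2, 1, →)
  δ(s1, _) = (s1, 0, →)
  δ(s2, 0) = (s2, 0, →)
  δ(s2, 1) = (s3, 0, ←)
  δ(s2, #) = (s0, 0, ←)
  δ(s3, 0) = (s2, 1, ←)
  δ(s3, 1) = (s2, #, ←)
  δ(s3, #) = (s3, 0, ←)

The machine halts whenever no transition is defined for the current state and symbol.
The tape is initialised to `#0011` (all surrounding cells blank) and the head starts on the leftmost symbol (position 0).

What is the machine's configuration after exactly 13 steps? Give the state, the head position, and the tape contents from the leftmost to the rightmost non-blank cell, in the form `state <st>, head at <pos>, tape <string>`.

state=s0 head=0 tape=_[#]0011   (s0,#)→(s1,_,←)
state=s1 head=-1 tape=[_]_0011   (s1,_)→(s1,0,→)
state=s1 head=0 tape=0[_]0011   (s1,_)→(s1,0,→)
state=s1 head=1 tape=00[0]011   (s1,0)→(s1,0,→)
state=s1 head=2 tape=000[0]11   (s1,0)→(s1,0,→)
state=s1 head=3 tape=0000[1]1   (s1,1)→(s0,#,←)
state=s0 head=2 tape=000[0]#1   (s0,0)→(s1,#,→)
state=s1 head=3 tape=000#[#]1   (s1,#)→(s2,1,→)
state=s2 head=4 tape=000#1[1]   (s2,1)→(s3,0,←)
state=s3 head=3 tape=000#[1]0   (s3,1)→(s2,#,←)
state=s2 head=2 tape=000[#]#0   (s2,#)→(s0,0,←)
state=s0 head=1 tape=00[0]0#0   (s0,0)→(s1,#,→)
state=s1 head=2 tape=00#[0]#0   (s1,0)→(s1,0,→)
state=s1 head=3 tape=00#0[#]0
After 13 steps: state s1, head at 3, tape 00#0#0.

state s1, head at 3, tape 00#0#0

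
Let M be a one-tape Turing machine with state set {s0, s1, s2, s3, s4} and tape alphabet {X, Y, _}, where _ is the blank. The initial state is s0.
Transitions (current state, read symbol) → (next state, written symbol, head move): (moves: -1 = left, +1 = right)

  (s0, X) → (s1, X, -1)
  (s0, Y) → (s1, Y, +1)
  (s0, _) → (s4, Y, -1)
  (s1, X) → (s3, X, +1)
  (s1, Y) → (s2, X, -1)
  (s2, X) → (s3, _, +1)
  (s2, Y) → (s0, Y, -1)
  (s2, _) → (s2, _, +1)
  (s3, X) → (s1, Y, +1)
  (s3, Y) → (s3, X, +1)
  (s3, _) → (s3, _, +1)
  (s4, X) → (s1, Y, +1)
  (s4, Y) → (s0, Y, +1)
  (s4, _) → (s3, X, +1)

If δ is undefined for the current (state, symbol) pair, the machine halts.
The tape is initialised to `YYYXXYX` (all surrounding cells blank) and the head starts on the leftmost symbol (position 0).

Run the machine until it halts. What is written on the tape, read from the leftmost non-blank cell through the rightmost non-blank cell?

XYXXXXXYX

state=s0 head=0 tape=___[Y]YYXXYX   (s0,Y)→(s1,Y,+1)
state=s1 head=1 tape=___Y[Y]YXXYX   (s1,Y)→(s2,X,-1)
state=s2 head=0 tape=___[Y]XYXXYX   (s2,Y)→(s0,Y,-1)
state=s0 head=-1 tape=__[_]YXYXXYX   (s0,_)→(s4,Y,-1)
state=s4 head=-2 tape=_[_]YYXYXXYX   (s4,_)→(s3,X,+1)
state=s3 head=-1 tape=_X[Y]YXYXXYX   (s3,Y)→(s3,X,+1)
state=s3 head=0 tape=_XX[Y]XYXXYX   (s3,Y)→(s3,X,+1)
state=s3 head=1 tape=_XXX[X]YXXYX   (s3,X)→(s1,Y,+1)
state=s1 head=2 tape=_XXXY[Y]XXYX   (s1,Y)→(s2,X,-1)
state=s2 head=1 tape=_XXX[Y]XXXYX   (s2,Y)→(s0,Y,-1)
state=s0 head=0 tape=_XX[X]YXXXYX   (s0,X)→(s1,X,-1)
state=s1 head=-1 tape=_X[X]XYXXXYX   (s1,X)→(s3,X,+1)
state=s3 head=0 tape=_XX[X]YXXXYX   (s3,X)→(s1,Y,+1)
state=s1 head=1 tape=_XXY[Y]XXXYX   (s1,Y)→(s2,X,-1)
state=s2 head=0 tape=_XX[Y]XXXXYX   (s2,Y)→(s0,Y,-1)
state=s0 head=-1 tape=_X[X]YXXXXYX   (s0,X)→(s1,X,-1)
state=s1 head=-2 tape=_[X]XYXXXXYX   (s1,X)→(s3,X,+1)
state=s3 head=-1 tape=_X[X]YXXXXYX   (s3,X)→(s1,Y,+1)
state=s1 head=0 tape=_XY[Y]XXXXYX   (s1,Y)→(s2,X,-1)
state=s2 head=-1 tape=_X[Y]XXXXXYX   (s2,Y)→(s0,Y,-1)
state=s0 head=-2 tape=_[X]YXXXXXYX   (s0,X)→(s1,X,-1)
state=s1 head=-3 tape=[_]XYXXXXXYX
The non-blank tape span at halt is XYXXXXXYX.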